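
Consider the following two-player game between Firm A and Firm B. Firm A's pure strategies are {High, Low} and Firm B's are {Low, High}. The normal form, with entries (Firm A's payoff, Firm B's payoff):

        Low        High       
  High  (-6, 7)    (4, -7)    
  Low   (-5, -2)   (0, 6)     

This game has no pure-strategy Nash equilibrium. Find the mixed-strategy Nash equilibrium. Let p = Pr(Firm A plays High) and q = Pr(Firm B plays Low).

p = 4/11, q = 4/5

Firm B's indifference between Low and High determines Firm A's mixing probability p:
  Firm B's payoff to Low: p·7 + (1−p)·(-2) = 9p - 2
  Firm B's payoff to High: p·(-7) + (1−p)·6 = -13p + 6
  9p - 2 = -13p + 6  ⇒  22p = 8  ⇒  p = 4/11.
Firm B's mix must leave Firm A indifferent between High and Low.
  Firm A's payoff to High: q·(-6) + (1−q)·4 = -10q + 4
  Firm A's payoff to Low: q·(-5) + (1−q)·0 = -5q
  -10q + 4 = -5q  ⇒  -5q = -4  ⇒  q = 4/5.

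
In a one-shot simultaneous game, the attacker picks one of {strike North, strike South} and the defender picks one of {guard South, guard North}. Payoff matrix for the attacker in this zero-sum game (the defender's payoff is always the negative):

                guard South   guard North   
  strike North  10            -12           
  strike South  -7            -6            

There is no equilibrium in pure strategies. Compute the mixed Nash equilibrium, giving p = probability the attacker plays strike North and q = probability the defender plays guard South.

p = 1/23, q = 6/23

Set the defender's expected payoff from guard South equal to that from guard North:
  the defender's payoff from guard South: p·(-10) + (1−p)·7 = -17p + 7
  the defender's payoff from guard North: p·12 + (1−p)·6 = 6p + 6
  -17p + 7 = 6p + 6  ⇒  -23p = -1  ⇒  p = 1/23.
Set the attacker's expected payoff from strike North equal to that from strike South:
  the attacker's payoff to strike North: q·10 + (1−q)·(-12) = 22q - 12
  the attacker's payoff to strike South: q·(-7) + (1−q)·(-6) = -q - 6
  22q - 12 = -q - 6  ⇒  23q = 6  ⇒  q = 6/23.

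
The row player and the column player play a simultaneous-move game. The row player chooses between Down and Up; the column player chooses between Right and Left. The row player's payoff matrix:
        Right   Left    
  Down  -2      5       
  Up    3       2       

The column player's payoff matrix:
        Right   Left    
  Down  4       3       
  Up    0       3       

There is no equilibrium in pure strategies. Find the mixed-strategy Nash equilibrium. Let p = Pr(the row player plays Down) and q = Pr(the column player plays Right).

For the column player to be willing to mix, the column player must be indifferent between Right and Left, which pins down the row player's mix.
  the column player's expected payoff from Right: p·4 + (1−p)·0 = 4p
  the column player's expected payoff from Left: p·3 + (1−p)·3 = 3
  4p = 3  ⇒  4p = 3  ⇒  p = 3/4.
The column player's mix must leave the row player indifferent between Down and Up.
  the row player's payoff from Down: q·(-2) + (1−q)·5 = -7q + 5
  the row player's payoff from Up: q·3 + (1−q)·2 = q + 2
  -7q + 5 = q + 2  ⇒  -8q = -3  ⇒  q = 3/8.

p = 3/4, q = 3/8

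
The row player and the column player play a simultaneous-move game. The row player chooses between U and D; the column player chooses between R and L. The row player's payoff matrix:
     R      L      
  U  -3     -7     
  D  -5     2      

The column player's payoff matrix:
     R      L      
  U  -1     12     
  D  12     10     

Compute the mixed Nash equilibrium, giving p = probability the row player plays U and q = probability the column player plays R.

The column player's indifference between R and L determines the row player's mixing probability p:
  the column player's payoff to R: p·(-1) + (1−p)·12 = -13p + 12
  the column player's payoff to L: p·12 + (1−p)·10 = 2p + 10
  -13p + 12 = 2p + 10  ⇒  -15p = -2  ⇒  p = 2/15.
In a mixed equilibrium the row player is indifferent between U and D; this condition fixes q.
  the row player's expected payoff from U: q·(-3) + (1−q)·(-7) = 4q - 7
  the row player's expected payoff from D: q·(-5) + (1−q)·2 = -7q + 2
  4q - 7 = -7q + 2  ⇒  11q = 9  ⇒  q = 9/11.

p = 2/15, q = 9/11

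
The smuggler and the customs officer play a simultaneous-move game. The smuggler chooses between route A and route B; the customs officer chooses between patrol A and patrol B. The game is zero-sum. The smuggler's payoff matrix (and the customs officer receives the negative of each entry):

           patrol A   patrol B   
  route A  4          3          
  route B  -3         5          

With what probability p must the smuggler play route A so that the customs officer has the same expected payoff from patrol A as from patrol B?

Set the customs officer's expected payoff from patrol A equal to that from patrol B:
  the customs officer's payoff from patrol A: p·(-4) + (1−p)·3 = -7p + 3
  the customs officer's payoff from patrol B: p·(-3) + (1−p)·(-5) = 2p - 5
  -7p + 3 = 2p - 5  ⇒  -9p = -8  ⇒  p = 8/9.

p = 8/9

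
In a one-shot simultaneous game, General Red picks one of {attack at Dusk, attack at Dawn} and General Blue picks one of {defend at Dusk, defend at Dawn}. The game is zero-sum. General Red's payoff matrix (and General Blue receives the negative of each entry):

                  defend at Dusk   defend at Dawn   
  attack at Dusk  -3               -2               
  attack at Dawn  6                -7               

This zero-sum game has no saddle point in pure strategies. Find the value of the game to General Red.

v = -33/14

Set General Red's expected payoff from attack at Dusk equal to that from attack at Dawn:
  General Red's payoff from attack at Dusk: q·(-3) + (1−q)·(-2) = -q - 2
  General Red's payoff from attack at Dawn: q·6 + (1−q)·(-7) = 13q - 7
  -q - 2 = 13q - 7  ⇒  -14q = -5  ⇒  q = 5/14.
The value is General Red's expected payoff against this mix (using attack at Dusk): (5/14)·(-3) + (9/14)·(-2) = -33/14.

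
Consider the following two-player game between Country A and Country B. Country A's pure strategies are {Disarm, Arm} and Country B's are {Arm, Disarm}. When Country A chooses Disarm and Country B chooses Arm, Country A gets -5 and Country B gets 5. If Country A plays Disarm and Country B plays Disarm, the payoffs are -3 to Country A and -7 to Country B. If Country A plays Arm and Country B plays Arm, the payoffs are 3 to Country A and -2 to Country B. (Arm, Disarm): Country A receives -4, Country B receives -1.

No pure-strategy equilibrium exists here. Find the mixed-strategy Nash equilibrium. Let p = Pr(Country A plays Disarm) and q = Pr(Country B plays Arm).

Set Country B's expected payoff from Arm equal to that from Disarm:
  Country B's payoff from Arm: p·5 + (1−p)·(-2) = 7p - 2
  Country B's payoff from Disarm: p·(-7) + (1−p)·(-1) = -6p - 1
  7p - 2 = -6p - 1  ⇒  13p = 1  ⇒  p = 1/13.
Country A's indifference between Disarm and Arm determines Country B's mixing probability q:
  Country A's expected payoff from Disarm: q·(-5) + (1−q)·(-3) = -2q - 3
  Country A's expected payoff from Arm: q·3 + (1−q)·(-4) = 7q - 4
  -2q - 3 = 7q - 4  ⇒  -9q = -1  ⇒  q = 1/9.

p = 1/13, q = 1/9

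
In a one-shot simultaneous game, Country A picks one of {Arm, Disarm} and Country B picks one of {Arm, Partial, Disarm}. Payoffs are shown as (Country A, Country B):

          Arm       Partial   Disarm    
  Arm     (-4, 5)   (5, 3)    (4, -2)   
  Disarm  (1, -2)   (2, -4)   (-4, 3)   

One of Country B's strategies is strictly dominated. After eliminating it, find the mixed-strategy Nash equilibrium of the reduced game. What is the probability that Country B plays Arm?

Country B's strategy Partial is strictly dominated by Arm: 5 > 3 and -2 > -4. Eliminate Partial.
Country B's mix must leave Country A indifferent between Arm and Disarm.
  Country A's expected payoff from Arm: q·(-4) + (1−q)·4 = -8q + 4
  Country A's expected payoff from Disarm: q·1 + (1−q)·(-4) = 5q - 4
  -8q + 4 = 5q - 4  ⇒  -13q = -8  ⇒  q = 8/13.

q = 8/13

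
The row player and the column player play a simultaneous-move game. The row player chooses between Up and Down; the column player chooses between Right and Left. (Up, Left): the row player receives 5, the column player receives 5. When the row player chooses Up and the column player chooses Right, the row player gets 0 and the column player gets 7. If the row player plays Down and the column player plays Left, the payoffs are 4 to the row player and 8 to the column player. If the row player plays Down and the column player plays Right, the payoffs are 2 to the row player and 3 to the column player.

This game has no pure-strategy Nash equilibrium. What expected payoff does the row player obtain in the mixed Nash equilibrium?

10/3

The row player's indifference between Up and Down determines the column player's mixing probability q:
  the row player's payoff from Up: q·0 + (1−q)·5 = -5q + 5
  the row player's payoff from Down: q·2 + (1−q)·4 = -2q + 4
  -5q + 5 = -2q + 4  ⇒  -3q = -1  ⇒  q = 1/3.
At equilibrium the row player is indifferent across rows, so the row player's payoff equals the payoff from Up: (1/3)·0 + (2/3)·5 = 10/3.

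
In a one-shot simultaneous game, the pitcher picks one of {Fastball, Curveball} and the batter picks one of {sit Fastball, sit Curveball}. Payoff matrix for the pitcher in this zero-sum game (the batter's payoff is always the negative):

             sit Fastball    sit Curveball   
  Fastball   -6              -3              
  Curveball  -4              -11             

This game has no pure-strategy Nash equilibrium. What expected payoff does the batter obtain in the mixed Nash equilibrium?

27/5

The pitcher's mix must leave the batter indifferent between sit Fastball and sit Curveball.
  the batter's payoff to sit Fastball: p·6 + (1−p)·4 = 2p + 4
  the batter's payoff to sit Curveball: p·3 + (1−p)·11 = -8p + 11
  2p + 4 = -8p + 11  ⇒  10p = 7  ⇒  p = 7/10.
At equilibrium the batter is indifferent across columns, so the batter's payoff equals the payoff from sit Fastball: (7/10)·6 + (3/10)·4 = 27/5.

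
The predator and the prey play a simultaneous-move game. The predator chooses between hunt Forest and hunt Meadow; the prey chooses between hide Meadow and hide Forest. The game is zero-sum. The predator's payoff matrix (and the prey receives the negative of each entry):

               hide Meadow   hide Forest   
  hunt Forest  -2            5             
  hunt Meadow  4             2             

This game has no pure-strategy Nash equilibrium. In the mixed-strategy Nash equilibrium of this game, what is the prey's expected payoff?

-8/3

The prey's indifference between hide Meadow and hide Forest determines the predator's mixing probability p:
  the prey's expected payoff from hide Meadow: p·2 + (1−p)·(-4) = 6p - 4
  the prey's expected payoff from hide Forest: p·(-5) + (1−p)·(-2) = -3p - 2
  6p - 4 = -3p - 2  ⇒  9p = 2  ⇒  p = 2/9.
At equilibrium the prey is indifferent across columns, so the prey's payoff equals the payoff from hide Meadow: (2/9)·2 + (7/9)·(-4) = -8/3.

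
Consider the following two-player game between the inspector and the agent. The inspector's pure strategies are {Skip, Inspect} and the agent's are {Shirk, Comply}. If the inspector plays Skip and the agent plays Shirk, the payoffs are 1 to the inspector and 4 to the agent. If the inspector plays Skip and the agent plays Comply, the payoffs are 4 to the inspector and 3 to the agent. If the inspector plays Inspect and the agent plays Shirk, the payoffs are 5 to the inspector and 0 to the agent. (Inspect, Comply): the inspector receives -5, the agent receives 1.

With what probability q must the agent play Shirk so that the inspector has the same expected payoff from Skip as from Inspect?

In a mixed equilibrium the inspector is indifferent between Skip and Inspect; this condition fixes q.
  the inspector's expected payoff from Skip: q·1 + (1−q)·4 = -3q + 4
  the inspector's expected payoff from Inspect: q·5 + (1−q)·(-5) = 10q - 5
  -3q + 4 = 10q - 5  ⇒  -13q = -9  ⇒  q = 9/13.

q = 9/13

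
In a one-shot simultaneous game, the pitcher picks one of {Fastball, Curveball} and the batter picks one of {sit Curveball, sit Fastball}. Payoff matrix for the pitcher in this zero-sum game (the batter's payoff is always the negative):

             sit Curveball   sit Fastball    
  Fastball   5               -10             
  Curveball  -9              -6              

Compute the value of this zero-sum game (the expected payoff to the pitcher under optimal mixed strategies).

v = -20/3

In a mixed equilibrium the pitcher is indifferent between Fastball and Curveball; this condition fixes q.
  the pitcher's payoff to Fastball: q·5 + (1−q)·(-10) = 15q - 10
  the pitcher's payoff to Curveball: q·(-9) + (1−q)·(-6) = -3q - 6
  15q - 10 = -3q - 6  ⇒  18q = 4  ⇒  q = 2/9.
The value is the pitcher's expected payoff against this mix (using Fastball): (2/9)·5 + (7/9)·(-10) = -20/3.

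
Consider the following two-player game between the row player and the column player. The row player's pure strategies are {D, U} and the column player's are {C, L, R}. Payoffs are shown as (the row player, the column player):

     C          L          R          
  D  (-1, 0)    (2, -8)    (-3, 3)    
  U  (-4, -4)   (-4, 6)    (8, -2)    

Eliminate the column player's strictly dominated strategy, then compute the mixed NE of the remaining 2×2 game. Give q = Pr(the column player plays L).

q = 11/17

The column player's strategy C is strictly dominated by R: 3 > 0 and -2 > -4. Eliminate C.
In a mixed equilibrium the row player is indifferent between D and U; this condition fixes q.
  the row player's expected payoff from D: q·2 + (1−q)·(-3) = 5q - 3
  the row player's expected payoff from U: q·(-4) + (1−q)·8 = -12q + 8
  5q - 3 = -12q + 8  ⇒  17q = 11  ⇒  q = 11/17.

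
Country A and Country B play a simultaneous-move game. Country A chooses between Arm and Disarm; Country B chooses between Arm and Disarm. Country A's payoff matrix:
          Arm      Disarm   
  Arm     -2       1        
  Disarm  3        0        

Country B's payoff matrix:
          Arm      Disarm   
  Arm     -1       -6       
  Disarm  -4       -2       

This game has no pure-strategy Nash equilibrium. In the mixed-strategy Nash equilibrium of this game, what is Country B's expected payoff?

-22/7

Country A's mix must leave Country B indifferent between Arm and Disarm.
  Country B's payoff from Arm: p·(-1) + (1−p)·(-4) = 3p - 4
  Country B's payoff from Disarm: p·(-6) + (1−p)·(-2) = -4p - 2
  3p - 4 = -4p - 2  ⇒  7p = 2  ⇒  p = 2/7.
At equilibrium Country B is indifferent across columns, so Country B's payoff equals the payoff from Arm: (2/7)·(-1) + (5/7)·(-4) = -22/7.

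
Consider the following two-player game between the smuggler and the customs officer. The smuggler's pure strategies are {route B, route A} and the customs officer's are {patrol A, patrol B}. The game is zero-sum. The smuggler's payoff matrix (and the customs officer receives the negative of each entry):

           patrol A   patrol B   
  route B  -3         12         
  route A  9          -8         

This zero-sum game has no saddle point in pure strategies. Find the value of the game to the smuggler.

v = 21/8

In a mixed equilibrium the smuggler is indifferent between route B and route A; this condition fixes q.
  the smuggler's payoff to route B: q·(-3) + (1−q)·12 = -15q + 12
  the smuggler's payoff to route A: q·9 + (1−q)·(-8) = 17q - 8
  -15q + 12 = 17q - 8  ⇒  -32q = -20  ⇒  q = 5/8.
The value is the smuggler's expected payoff against this mix (using route B): (5/8)·(-3) + (3/8)·12 = 21/8.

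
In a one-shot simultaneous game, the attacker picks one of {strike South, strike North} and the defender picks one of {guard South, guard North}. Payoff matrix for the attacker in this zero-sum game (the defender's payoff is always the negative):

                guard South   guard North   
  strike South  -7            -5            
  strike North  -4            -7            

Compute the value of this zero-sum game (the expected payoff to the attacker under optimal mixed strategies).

In a mixed equilibrium the attacker is indifferent between strike South and strike North; this condition fixes q.
  the attacker's payoff to strike South: q·(-7) + (1−q)·(-5) = -2q - 5
  the attacker's payoff to strike North: q·(-4) + (1−q)·(-7) = 3q - 7
  -2q - 5 = 3q - 7  ⇒  -5q = -2  ⇒  q = 2/5.
The value is the attacker's expected payoff against this mix (using strike South): (2/5)·(-7) + (3/5)·(-5) = -29/5.

v = -29/5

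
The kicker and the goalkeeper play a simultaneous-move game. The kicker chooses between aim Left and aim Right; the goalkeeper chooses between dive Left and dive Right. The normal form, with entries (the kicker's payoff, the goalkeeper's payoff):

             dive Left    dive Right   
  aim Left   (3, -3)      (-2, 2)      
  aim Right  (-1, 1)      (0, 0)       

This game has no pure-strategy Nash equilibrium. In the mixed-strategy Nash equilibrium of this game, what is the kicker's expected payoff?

-1/3

In a mixed equilibrium the kicker is indifferent between aim Left and aim Right; this condition fixes q.
  the kicker's expected payoff from aim Left: q·3 + (1−q)·(-2) = 5q - 2
  the kicker's expected payoff from aim Right: q·(-1) + (1−q)·0 = -q
  5q - 2 = -q  ⇒  6q = 2  ⇒  q = 1/3.
At equilibrium the kicker is indifferent across rows, so the kicker's payoff equals the payoff from aim Left: (1/3)·3 + (2/3)·(-2) = -1/3.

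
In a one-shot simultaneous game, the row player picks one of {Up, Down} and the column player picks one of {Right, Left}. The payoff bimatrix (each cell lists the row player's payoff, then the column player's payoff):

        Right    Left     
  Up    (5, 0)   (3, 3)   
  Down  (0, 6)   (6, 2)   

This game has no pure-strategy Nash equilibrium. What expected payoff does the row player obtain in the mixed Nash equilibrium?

The column player's mix must leave the row player indifferent between Up and Down.
  the row player's expected payoff from Up: q·5 + (1−q)·3 = 2q + 3
  the row player's expected payoff from Down: q·0 + (1−q)·6 = -6q + 6
  2q + 3 = -6q + 6  ⇒  8q = 3  ⇒  q = 3/8.
At equilibrium the row player is indifferent across rows, so the row player's payoff equals the payoff from Up: (3/8)·5 + (5/8)·3 = 15/4.

15/4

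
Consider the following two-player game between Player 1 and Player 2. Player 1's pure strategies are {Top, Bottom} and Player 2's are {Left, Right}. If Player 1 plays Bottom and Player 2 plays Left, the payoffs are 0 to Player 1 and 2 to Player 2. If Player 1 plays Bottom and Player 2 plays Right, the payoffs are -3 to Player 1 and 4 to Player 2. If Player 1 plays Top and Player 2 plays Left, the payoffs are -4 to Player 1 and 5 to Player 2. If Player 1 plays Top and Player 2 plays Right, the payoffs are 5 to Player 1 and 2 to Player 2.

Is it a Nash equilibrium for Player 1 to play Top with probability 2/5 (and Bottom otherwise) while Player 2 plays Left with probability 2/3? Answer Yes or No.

Yes

Check Player 2's indifference given Player 1's mix p = 2/5:
  payoff from Left = 16/5; payoff from Right = 16/5 — equal.
Check Player 1's indifference given Player 2's mix q = 2/3:
  payoff from Top = -1; payoff from Bottom = -1 — equal.
Both players are indifferent, so neither can profitably deviate.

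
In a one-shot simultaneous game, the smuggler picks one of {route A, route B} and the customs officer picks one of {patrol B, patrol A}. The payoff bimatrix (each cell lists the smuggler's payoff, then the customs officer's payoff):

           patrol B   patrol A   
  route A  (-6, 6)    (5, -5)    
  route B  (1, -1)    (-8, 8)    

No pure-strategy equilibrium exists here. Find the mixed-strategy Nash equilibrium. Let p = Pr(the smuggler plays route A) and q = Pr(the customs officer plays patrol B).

Set the customs officer's expected payoff from patrol B equal to that from patrol A:
  the customs officer's payoff from patrol B: p·6 + (1−p)·(-1) = 7p - 1
  the customs officer's payoff from patrol A: p·(-5) + (1−p)·8 = -13p + 8
  7p - 1 = -13p + 8  ⇒  20p = 9  ⇒  p = 9/20.
The customs officer's mix must leave the smuggler indifferent between route A and route B.
  the smuggler's expected payoff from route A: q·(-6) + (1−q)·5 = -11q + 5
  the smuggler's expected payoff from route B: q·1 + (1−q)·(-8) = 9q - 8
  -11q + 5 = 9q - 8  ⇒  -20q = -13  ⇒  q = 13/20.

p = 9/20, q = 13/20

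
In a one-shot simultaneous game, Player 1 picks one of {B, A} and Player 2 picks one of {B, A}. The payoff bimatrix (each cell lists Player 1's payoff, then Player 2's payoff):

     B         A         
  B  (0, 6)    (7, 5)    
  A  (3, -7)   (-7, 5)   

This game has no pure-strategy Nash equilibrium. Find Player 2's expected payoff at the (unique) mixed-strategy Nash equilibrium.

5

Player 2's indifference between B and A determines Player 1's mixing probability p:
  Player 2's payoff from B: p·6 + (1−p)·(-7) = 13p - 7
  Player 2's payoff from A: p·5 + (1−p)·5 = 5
  13p - 7 = 5  ⇒  13p = 12  ⇒  p = 12/13.
At equilibrium Player 2 is indifferent across columns, so Player 2's payoff equals the payoff from B: (12/13)·6 + (1/13)·(-7) = 5.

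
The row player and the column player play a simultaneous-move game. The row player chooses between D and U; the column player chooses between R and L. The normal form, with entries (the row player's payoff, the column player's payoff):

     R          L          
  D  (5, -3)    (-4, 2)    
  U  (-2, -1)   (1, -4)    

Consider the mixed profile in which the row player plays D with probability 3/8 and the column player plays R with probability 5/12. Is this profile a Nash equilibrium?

Yes

Check the column player's indifference given the row player's mix p = 3/8:
  payoff from R = -7/4; payoff from L = -7/4 — equal.
Check the row player's indifference given the column player's mix q = 5/12:
  payoff from D = -1/4; payoff from U = -1/4 — equal.
Both players are indifferent, so neither can profitably deviate.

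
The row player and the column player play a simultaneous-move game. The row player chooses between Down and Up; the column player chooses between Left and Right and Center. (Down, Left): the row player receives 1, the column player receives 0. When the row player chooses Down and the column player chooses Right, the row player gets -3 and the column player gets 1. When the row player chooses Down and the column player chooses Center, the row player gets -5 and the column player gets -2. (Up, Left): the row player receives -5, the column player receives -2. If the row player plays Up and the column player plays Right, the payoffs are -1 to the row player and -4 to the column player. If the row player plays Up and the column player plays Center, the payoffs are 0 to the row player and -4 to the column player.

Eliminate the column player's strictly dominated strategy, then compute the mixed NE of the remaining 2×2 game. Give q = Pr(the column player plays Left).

The column player's strategy Center is strictly dominated by Left: 0 > -2 and -2 > -4. Eliminate Center.
For the row player to be willing to mix, the row player must be indifferent between Down and Up, which pins down the column player's mix.
  the row player's payoff to Down: q·1 + (1−q)·(-3) = 4q - 3
  the row player's payoff to Up: q·(-5) + (1−q)·(-1) = -4q - 1
  4q - 3 = -4q - 1  ⇒  8q = 2  ⇒  q = 1/4.

q = 1/4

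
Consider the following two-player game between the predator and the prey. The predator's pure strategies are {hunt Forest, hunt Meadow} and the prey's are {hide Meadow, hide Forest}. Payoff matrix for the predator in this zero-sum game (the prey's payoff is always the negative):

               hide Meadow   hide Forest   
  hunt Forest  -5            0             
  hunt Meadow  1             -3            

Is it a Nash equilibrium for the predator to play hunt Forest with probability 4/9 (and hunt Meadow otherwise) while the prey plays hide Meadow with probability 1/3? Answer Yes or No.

Yes

Check the prey's indifference given the predator's mix p = 4/9:
  payoff from hide Meadow = 5/3; payoff from hide Forest = 5/3 — equal.
Check the predator's indifference given the prey's mix q = 1/3:
  payoff from hunt Forest = -5/3; payoff from hunt Meadow = -5/3 — equal.
Both players are indifferent, so neither can profitably deviate.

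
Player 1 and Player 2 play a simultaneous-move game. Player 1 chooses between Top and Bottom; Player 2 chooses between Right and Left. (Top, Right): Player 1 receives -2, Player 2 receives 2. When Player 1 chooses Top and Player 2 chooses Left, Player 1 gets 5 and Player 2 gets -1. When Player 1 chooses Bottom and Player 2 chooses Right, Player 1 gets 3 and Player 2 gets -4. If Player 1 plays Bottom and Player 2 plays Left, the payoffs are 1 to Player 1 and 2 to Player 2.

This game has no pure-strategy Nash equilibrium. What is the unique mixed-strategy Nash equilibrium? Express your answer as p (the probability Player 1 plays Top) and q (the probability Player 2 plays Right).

p = 2/3, q = 4/9

For Player 2 to be willing to mix, Player 2 must be indifferent between Right and Left, which pins down Player 1's mix.
  Player 2's payoff to Right: p·2 + (1−p)·(-4) = 6p - 4
  Player 2's payoff to Left: p·(-1) + (1−p)·2 = -3p + 2
  6p - 4 = -3p + 2  ⇒  9p = 6  ⇒  p = 2/3.
Player 2's mix must leave Player 1 indifferent between Top and Bottom.
  Player 1's payoff to Top: q·(-2) + (1−q)·5 = -7q + 5
  Player 1's payoff to Bottom: q·3 + (1−q)·1 = 2q + 1
  -7q + 5 = 2q + 1  ⇒  -9q = -4  ⇒  q = 4/9.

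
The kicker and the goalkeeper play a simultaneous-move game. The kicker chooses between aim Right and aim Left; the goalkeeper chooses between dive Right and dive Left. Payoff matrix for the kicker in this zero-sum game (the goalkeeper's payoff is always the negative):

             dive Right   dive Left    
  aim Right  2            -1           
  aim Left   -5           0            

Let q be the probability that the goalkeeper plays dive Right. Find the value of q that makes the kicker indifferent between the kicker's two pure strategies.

q = 1/8

The kicker's indifference between aim Right and aim Left determines the goalkeeper's mixing probability q:
  the kicker's payoff to aim Right: q·2 + (1−q)·(-1) = 3q - 1
  the kicker's payoff to aim Left: q·(-5) + (1−q)·0 = -5q
  3q - 1 = -5q  ⇒  8q = 1  ⇒  q = 1/8.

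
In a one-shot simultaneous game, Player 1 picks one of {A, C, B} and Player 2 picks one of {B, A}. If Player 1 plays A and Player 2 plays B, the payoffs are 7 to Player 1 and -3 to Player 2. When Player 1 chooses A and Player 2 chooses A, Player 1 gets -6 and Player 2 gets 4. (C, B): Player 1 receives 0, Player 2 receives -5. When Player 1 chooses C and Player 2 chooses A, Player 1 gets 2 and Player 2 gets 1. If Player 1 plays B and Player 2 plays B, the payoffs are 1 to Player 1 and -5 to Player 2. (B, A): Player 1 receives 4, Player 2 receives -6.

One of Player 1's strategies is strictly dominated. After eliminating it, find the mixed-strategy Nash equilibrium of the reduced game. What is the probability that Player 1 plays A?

p = 1/8

Player 1's strategy C is strictly dominated by B: 1 > 0 and 4 > 2. Eliminate C.
In a mixed equilibrium Player 2 is indifferent between B and A; this condition fixes p.
  Player 2's expected payoff from B: p·(-3) + (1−p)·(-5) = 2p - 5
  Player 2's expected payoff from A: p·4 + (1−p)·(-6) = 10p - 6
  2p - 5 = 10p - 6  ⇒  -8p = -1  ⇒  p = 1/8.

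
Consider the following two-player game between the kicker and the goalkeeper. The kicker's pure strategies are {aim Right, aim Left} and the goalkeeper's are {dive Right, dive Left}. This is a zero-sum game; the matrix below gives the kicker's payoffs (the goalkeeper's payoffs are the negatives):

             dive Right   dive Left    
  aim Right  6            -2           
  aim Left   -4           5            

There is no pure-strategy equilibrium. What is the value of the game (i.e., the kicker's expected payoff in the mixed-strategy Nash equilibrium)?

v = 22/17

Set the kicker's expected payoff from aim Right equal to that from aim Left:
  the kicker's payoff from aim Right: q·6 + (1−q)·(-2) = 8q - 2
  the kicker's payoff from aim Left: q·(-4) + (1−q)·5 = -9q + 5
  8q - 2 = -9q + 5  ⇒  17q = 7  ⇒  q = 7/17.
The value is the kicker's expected payoff against this mix (using aim Right): (7/17)·6 + (10/17)·(-2) = 22/17.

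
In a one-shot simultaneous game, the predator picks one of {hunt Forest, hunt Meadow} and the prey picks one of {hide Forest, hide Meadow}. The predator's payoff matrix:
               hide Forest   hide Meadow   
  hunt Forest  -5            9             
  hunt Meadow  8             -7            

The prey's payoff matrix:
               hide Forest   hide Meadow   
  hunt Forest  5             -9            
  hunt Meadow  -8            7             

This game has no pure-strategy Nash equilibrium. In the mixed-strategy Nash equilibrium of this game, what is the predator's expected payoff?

The prey's mix must leave the predator indifferent between hunt Forest and hunt Meadow.
  the predator's payoff to hunt Forest: q·(-5) + (1−q)·9 = -14q + 9
  the predator's payoff to hunt Meadow: q·8 + (1−q)·(-7) = 15q - 7
  -14q + 9 = 15q - 7  ⇒  -29q = -16  ⇒  q = 16/29.
At equilibrium the predator is indifferent across rows, so the predator's payoff equals the payoff from hunt Forest: (16/29)·(-5) + (13/29)·9 = 37/29.

37/29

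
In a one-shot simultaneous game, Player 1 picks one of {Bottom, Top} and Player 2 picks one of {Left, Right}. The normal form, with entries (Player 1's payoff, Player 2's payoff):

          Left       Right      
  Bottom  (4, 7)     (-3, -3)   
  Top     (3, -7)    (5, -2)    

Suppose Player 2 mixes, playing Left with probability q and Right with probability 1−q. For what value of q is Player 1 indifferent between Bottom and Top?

Player 1's indifference between Bottom and Top determines Player 2's mixing probability q:
  Player 1's expected payoff from Bottom: q·4 + (1−q)·(-3) = 7q - 3
  Player 1's expected payoff from Top: q·3 + (1−q)·5 = -2q + 5
  7q - 3 = -2q + 5  ⇒  9q = 8  ⇒  q = 8/9.

q = 8/9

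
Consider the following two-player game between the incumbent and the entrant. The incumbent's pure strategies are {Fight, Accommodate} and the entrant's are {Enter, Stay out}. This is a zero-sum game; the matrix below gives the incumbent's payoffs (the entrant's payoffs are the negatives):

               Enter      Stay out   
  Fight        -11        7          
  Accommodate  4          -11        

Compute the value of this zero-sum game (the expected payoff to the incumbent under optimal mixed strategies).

The incumbent's indifference between Fight and Accommodate determines the entrant's mixing probability q:
  the incumbent's expected payoff from Fight: q·(-11) + (1−q)·7 = -18q + 7
  the incumbent's expected payoff from Accommodate: q·4 + (1−q)·(-11) = 15q - 11
  -18q + 7 = 15q - 11  ⇒  -33q = -18  ⇒  q = 6/11.
The value is the incumbent's expected payoff against this mix (using Fight): (6/11)·(-11) + (5/11)·7 = -31/11.

v = -31/11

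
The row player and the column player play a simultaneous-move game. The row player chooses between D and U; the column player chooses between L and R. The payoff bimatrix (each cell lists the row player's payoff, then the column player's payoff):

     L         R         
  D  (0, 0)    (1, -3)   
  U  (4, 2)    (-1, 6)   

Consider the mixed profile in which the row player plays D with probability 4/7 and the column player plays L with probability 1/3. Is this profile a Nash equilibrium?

Check the column player's indifference given the row player's mix p = 4/7:
  payoff from L = 6/7; payoff from R = 6/7 — equal.
Check the row player's indifference given the column player's mix q = 1/3:
  payoff from D = 2/3; payoff from U = 2/3 — equal.
Both players are indifferent, so neither can profitably deviate.

Yes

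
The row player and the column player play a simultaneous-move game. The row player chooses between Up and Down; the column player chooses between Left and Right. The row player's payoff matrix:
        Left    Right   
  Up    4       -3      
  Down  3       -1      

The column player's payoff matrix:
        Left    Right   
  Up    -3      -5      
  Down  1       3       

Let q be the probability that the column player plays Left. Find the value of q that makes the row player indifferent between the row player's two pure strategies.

In a mixed equilibrium the row player is indifferent between Up and Down; this condition fixes q.
  the row player's expected payoff from Up: q·4 + (1−q)·(-3) = 7q - 3
  the row player's expected payoff from Down: q·3 + (1−q)·(-1) = 4q - 1
  7q - 3 = 4q - 1  ⇒  3q = 2  ⇒  q = 2/3.

q = 2/3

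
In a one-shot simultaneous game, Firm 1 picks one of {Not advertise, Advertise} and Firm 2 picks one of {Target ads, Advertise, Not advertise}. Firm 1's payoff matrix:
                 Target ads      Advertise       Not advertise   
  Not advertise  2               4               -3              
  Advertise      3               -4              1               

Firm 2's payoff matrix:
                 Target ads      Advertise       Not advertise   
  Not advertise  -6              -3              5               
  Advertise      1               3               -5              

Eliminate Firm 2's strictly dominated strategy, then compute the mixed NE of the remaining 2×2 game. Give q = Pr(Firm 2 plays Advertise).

q = 1/3

Firm 2's strategy Target ads is strictly dominated by Advertise: -3 > -6 and 3 > 1. Eliminate Target ads.
Firm 2's mix must leave Firm 1 indifferent between Not advertise and Advertise.
  Firm 1's expected payoff from Not advertise: q·4 + (1−q)·(-3) = 7q - 3
  Firm 1's expected payoff from Advertise: q·(-4) + (1−q)·1 = -5q + 1
  7q - 3 = -5q + 1  ⇒  12q = 4  ⇒  q = 1/3.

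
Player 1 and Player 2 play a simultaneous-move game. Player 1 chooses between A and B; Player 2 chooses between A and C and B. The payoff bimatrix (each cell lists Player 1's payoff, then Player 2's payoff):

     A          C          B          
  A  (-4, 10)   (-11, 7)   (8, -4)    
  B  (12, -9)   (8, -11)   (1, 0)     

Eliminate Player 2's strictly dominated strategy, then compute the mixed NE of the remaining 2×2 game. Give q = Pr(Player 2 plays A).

q = 7/23

Player 2's strategy C is strictly dominated by A: 10 > 7 and -9 > -11. Eliminate C.
In a mixed equilibrium Player 1 is indifferent between A and B; this condition fixes q.
  Player 1's expected payoff from A: q·(-4) + (1−q)·8 = -12q + 8
  Player 1's expected payoff from B: q·12 + (1−q)·1 = 11q + 1
  -12q + 8 = 11q + 1  ⇒  -23q = -7  ⇒  q = 7/23.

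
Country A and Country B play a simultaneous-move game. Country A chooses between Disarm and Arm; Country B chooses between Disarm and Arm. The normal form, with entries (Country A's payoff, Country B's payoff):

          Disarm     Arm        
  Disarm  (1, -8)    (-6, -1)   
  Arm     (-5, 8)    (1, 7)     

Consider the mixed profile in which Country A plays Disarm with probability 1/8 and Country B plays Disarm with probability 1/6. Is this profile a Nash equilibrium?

No

Given Country B's mix q = 1/6, Country A's payoff from Disarm is -29/6 but from Arm is 0. Country A strictly prefers Arm, so Country A would not mix.
So the proposed profile is not a Nash equilibrium.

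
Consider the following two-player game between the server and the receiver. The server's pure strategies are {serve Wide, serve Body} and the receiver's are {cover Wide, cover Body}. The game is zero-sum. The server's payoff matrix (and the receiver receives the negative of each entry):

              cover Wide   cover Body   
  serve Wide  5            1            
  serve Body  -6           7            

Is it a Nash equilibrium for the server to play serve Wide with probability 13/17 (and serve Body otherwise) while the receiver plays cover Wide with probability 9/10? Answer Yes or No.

Given the receiver's mix q = 9/10, the server's payoff from serve Wide is 23/5 but from serve Body is -47/10. The server strictly prefers serve Wide, so the server would not mix.
So the proposed profile is not a Nash equilibrium.

No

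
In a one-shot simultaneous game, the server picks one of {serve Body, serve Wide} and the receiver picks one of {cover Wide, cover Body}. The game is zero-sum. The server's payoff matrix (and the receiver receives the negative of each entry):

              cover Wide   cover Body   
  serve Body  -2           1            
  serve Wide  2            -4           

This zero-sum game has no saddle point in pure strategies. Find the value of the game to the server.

In a mixed equilibrium the server is indifferent between serve Body and serve Wide; this condition fixes q.
  the server's payoff to serve Body: q·(-2) + (1−q)·1 = -3q + 1
  the server's payoff to serve Wide: q·2 + (1−q)·(-4) = 6q - 4
  -3q + 1 = 6q - 4  ⇒  -9q = -5  ⇒  q = 5/9.
The value is the server's expected payoff against this mix (using serve Body): (5/9)·(-2) + (4/9)·1 = -2/3.

v = -2/3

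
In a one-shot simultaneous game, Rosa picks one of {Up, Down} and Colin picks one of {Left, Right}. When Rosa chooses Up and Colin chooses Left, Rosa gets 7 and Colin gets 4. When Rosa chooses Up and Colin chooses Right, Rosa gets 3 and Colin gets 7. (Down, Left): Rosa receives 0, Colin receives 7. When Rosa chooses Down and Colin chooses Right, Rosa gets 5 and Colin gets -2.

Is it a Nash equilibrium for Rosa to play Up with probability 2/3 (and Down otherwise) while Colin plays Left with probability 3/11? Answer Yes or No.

Given Rosa's mix p = 2/3, Colin's payoff from Left is 5 but from Right is 4. Colin strictly prefers Left, so Colin would not mix.
So the proposed profile is not a Nash equilibrium.

No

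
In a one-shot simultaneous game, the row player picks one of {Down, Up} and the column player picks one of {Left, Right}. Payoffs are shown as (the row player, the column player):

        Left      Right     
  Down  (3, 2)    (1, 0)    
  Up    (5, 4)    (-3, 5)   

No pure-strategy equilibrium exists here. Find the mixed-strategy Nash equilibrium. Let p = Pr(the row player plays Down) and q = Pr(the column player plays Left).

The column player's indifference between Left and Right determines the row player's mixing probability p:
  the column player's payoff from Left: p·2 + (1−p)·4 = -2p + 4
  the column player's payoff from Right: p·0 + (1−p)·5 = -5p + 5
  -2p + 4 = -5p + 5  ⇒  3p = 1  ⇒  p = 1/3.
For the row player to be willing to mix, the row player must be indifferent between Down and Up, which pins down the column player's mix.
  the row player's expected payoff from Down: q·3 + (1−q)·1 = 2q + 1
  the row player's expected payoff from Up: q·5 + (1−q)·(-3) = 8q - 3
  2q + 1 = 8q - 3  ⇒  -6q = -4  ⇒  q = 2/3.

p = 1/3, q = 2/3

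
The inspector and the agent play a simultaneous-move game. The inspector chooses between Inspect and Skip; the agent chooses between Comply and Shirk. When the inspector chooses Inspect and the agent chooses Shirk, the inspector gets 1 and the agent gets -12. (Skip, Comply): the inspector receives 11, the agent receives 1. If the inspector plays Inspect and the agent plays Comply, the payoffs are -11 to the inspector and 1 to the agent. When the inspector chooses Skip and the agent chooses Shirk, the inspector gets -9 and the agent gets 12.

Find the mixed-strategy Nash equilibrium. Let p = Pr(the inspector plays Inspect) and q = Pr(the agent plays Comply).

p = 11/24, q = 5/16

The inspector's mix must leave the agent indifferent between Comply and Shirk.
  the agent's expected payoff from Comply: p·1 + (1−p)·1 = 1
  the agent's expected payoff from Shirk: p·(-12) + (1−p)·12 = -24p + 12
  1 = -24p + 12  ⇒  24p = 11  ⇒  p = 11/24.
The inspector's indifference between Inspect and Skip determines the agent's mixing probability q:
  the inspector's expected payoff from Inspect: q·(-11) + (1−q)·1 = -12q + 1
  the inspector's expected payoff from Skip: q·11 + (1−q)·(-9) = 20q - 9
  -12q + 1 = 20q - 9  ⇒  -32q = -10  ⇒  q = 5/16.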